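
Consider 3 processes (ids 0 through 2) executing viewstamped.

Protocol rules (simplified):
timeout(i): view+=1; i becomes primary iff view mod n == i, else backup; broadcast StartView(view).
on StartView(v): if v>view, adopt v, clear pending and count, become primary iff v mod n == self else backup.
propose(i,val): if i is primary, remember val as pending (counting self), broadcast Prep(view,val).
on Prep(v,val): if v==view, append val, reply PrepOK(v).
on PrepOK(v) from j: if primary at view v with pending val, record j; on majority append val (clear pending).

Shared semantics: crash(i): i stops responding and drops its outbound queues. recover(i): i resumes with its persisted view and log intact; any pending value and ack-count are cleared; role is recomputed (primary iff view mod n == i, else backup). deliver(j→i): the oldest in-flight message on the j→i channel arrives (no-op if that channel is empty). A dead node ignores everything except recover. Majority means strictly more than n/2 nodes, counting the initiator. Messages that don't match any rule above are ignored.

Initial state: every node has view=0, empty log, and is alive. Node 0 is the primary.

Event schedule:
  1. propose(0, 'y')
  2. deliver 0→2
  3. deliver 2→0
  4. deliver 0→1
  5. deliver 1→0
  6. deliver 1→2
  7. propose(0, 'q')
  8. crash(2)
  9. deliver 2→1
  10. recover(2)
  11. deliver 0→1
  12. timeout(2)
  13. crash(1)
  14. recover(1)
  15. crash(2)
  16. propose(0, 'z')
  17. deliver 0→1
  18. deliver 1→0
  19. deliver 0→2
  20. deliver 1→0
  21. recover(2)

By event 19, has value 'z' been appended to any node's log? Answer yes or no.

e1 propose(0,'y'): ·
e2 deliver 0→2: 2[back,v=0,y]
e3 deliver 2→0: 0[prim,v=0,y]
e4 deliver 0→1: 1[back,v=0,y]
e5 deliver 1→0: ·
e6 deliver 1→2: ·
e7 propose(0,'q'): ·
e8 crash(2): 2[✗back,v=0,y]
e9 deliver 2→1: ·
e10 recover(2): 2[back,v=0,y]
e11 deliver 0→1: 1[back,v=0,y,q]
e12 timeout(2): 2[back,v=1,y]
e13 crash(1): 1[✗back,v=0,y,q]
e14 recover(1): 1[back,v=0,y,q]
e15 crash(2): 2[✗back,v=1,y]
e16 propose(0,'z'): ·
e17 deliver 0→1: 1[back,v=0,y,q,z]
e18 deliver 1→0: 0[prim,v=0,y,z]
e19 deliver 0→2: ·

yes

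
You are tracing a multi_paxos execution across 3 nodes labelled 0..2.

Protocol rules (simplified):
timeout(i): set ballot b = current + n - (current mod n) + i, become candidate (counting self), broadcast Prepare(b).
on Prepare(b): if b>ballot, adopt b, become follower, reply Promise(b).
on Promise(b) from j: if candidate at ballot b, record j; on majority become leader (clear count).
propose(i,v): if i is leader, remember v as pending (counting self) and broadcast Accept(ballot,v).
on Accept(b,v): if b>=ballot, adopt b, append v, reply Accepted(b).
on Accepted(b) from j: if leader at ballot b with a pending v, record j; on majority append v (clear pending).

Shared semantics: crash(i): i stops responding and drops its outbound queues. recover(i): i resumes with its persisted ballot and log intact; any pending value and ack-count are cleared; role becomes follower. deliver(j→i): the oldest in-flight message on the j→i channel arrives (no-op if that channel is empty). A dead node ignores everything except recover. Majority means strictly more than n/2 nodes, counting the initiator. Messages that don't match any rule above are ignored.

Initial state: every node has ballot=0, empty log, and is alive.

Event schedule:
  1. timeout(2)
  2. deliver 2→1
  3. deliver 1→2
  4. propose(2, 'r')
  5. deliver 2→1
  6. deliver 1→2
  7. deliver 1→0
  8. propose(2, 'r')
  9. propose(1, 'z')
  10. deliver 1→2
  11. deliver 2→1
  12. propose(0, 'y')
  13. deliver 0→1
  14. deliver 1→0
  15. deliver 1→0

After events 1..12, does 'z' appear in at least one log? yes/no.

after 1 — timeout(2): n2:cand/b5/[-]
after 2 — deliver 2→1: n1:foll/b5/[-]
after 3 — deliver 1→2: n2:lead/b5/[-]
after 4 — propose(2,'r'): ·
after 5 — deliver 2→1: n1:foll/b5/[r]
after 6 — deliver 1→2: n2:lead/b5/[r]
after 7 — deliver 1→0: ·
after 8 — propose(2,'r'): ·
after 9 — propose(1,'z'): ·
after 10 — deliver 1→2: ·
after 11 — deliver 2→1: n1:foll/b5/[r,r]
after 12 — propose(0,'y'): ·

no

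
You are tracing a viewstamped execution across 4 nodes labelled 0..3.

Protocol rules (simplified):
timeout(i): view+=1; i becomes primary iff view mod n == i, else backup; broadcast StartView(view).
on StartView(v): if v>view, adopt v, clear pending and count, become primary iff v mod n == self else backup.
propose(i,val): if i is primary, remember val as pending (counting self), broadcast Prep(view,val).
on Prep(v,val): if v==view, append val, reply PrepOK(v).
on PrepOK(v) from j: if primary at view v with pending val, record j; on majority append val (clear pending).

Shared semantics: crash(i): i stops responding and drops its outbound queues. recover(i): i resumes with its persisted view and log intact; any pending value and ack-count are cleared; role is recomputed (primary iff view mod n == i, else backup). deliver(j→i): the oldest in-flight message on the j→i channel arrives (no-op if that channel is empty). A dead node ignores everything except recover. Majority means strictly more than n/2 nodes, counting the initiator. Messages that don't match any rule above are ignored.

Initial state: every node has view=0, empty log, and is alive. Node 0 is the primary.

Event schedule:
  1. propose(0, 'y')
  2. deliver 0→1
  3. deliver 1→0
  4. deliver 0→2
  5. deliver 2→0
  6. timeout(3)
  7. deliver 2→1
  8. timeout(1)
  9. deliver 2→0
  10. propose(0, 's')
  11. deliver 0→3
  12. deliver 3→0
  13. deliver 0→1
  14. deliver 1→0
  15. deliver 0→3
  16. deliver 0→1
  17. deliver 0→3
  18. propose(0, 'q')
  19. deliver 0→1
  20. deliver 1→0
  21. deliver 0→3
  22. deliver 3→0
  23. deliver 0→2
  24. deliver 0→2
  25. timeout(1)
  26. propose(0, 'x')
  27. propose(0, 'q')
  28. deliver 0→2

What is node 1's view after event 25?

step 1 propose(0,'y'): —
step 2 deliver 0→1: 1={back,v=0,log=y}
step 3 deliver 1→0: —
step 4 deliver 0→2: 2={back,v=0,log=y}
step 5 deliver 2→0: 0={prim,v=0,log=y}
step 6 timeout(3): 3={back,v=1,log=-}
step 7 deliver 2→1: —
step 8 timeout(1): 1={prim,v=1,log=y}
step 9 deliver 2→0: —
step 10 propose(0,'s'): —
step 11 deliver 0→3: —
step 12 deliver 3→0: 0={back,v=1,log=y}
step 13 deliver 0→1: —
step 14 deliver 1→0: —
step 15 deliver 0→3: —
step 16 deliver 0→1: —
step 17 deliver 0→3: —
step 18 propose(0,'q'): —
step 19 deliver 0→1: —
step 20 deliver 1→0: —
step 21 deliver 0→3: —
step 22 deliver 3→0: —
step 23 deliver 0→2: 2={back,v=0,log=y,s}
step 24 deliver 0→2: —
step 25 timeout(1): 1={back,v=2,log=y}

2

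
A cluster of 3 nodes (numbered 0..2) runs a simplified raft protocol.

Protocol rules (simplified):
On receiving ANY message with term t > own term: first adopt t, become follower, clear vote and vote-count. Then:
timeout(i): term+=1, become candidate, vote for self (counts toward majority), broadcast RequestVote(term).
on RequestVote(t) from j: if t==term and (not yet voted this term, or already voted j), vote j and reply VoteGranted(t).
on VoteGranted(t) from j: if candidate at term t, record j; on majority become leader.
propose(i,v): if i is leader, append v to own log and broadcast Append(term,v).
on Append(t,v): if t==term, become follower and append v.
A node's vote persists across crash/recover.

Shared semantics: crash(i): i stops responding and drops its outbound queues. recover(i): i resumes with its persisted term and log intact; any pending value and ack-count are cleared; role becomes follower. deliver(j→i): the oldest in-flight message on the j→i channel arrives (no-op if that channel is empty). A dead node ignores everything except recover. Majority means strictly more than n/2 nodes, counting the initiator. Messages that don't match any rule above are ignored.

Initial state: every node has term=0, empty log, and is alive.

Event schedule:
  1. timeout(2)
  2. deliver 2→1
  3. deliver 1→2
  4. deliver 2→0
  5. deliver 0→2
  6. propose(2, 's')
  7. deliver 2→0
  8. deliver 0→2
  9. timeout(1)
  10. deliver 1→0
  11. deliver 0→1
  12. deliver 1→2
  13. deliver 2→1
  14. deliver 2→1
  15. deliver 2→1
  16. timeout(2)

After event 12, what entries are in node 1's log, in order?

[1] timeout(2) → N2(cand t1 [-])
[2] deliver 2→1 → N1(foll t1 [-])
[3] deliver 1→2 → N2(lead t1 [-])
[4] deliver 2→0 → N0(foll t1 [-])
[5] deliver 0→2 → ∅
[6] propose(2,'s') → N2(lead t1 [s])
[7] deliver 2→0 → N0(foll t1 [s])
[8] deliver 0→2 → ∅
[9] timeout(1) → N1(cand t2 [-])
[10] deliver 1→0 → N0(foll t2 [s])
[11] deliver 0→1 → N1(lead t2 [-])
[12] deliver 1→2 → N2(foll t2 [s])

empty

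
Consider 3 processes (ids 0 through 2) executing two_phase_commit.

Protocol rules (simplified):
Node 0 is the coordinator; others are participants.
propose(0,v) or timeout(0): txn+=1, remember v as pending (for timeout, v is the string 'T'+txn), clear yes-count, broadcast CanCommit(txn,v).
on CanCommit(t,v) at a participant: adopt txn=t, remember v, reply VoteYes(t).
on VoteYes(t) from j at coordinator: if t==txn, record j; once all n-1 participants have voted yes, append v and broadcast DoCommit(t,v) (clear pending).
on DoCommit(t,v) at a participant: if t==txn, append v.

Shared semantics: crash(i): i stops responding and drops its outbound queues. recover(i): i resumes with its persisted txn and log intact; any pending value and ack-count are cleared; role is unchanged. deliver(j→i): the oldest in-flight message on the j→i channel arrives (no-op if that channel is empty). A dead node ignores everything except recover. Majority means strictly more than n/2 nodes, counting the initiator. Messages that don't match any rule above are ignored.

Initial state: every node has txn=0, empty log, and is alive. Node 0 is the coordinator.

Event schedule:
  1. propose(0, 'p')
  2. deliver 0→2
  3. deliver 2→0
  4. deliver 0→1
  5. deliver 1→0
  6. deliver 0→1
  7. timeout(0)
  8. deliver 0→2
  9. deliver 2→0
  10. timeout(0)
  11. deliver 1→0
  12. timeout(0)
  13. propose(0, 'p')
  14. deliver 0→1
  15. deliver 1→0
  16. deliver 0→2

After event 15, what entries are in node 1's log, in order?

step 1 propose(0,'p'): 0={coor,t=1,log=-}
step 2 deliver 0→2: 2={part,t=1,log=-}
step 3 deliver 2→0: —
step 4 deliver 0→1: 1={part,t=1,log=-}
step 5 deliver 1→0: 0={coor,t=1,log=p}
step 6 deliver 0→1: 1={part,t=1,log=p}
step 7 timeout(0): 0={coor,t=2,log=p}
step 8 deliver 0→2: 2={part,t=1,log=p}
step 9 deliver 2→0: —
step 10 timeout(0): 0={coor,t=3,log=p}
step 11 deliver 1→0: —
step 12 timeout(0): 0={coor,t=4,log=p}
step 13 propose(0,'p'): 0={coor,t=5,log=p}
step 14 deliver 0→1: 1={part,t=2,log=p}
step 15 deliver 1→0: —

p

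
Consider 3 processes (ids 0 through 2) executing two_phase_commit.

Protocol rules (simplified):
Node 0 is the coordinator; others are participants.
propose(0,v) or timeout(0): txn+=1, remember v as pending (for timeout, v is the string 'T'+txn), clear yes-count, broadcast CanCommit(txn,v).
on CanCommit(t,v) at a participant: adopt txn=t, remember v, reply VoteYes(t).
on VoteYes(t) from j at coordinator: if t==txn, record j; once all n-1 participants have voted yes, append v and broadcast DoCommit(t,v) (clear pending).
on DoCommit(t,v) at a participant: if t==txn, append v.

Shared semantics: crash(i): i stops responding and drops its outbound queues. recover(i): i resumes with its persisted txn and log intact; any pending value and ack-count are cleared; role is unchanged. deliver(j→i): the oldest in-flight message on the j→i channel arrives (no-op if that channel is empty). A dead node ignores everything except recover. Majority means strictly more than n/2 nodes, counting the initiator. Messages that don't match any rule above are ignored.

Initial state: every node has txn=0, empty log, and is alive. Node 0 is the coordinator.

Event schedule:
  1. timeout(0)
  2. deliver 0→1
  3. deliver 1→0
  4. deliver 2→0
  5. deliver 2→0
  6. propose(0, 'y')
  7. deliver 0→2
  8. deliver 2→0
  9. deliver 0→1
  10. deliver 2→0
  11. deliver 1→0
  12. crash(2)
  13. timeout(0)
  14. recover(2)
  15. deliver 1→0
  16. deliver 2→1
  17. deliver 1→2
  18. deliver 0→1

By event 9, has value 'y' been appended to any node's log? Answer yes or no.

step 1 timeout(0): 0={coor,t=1,log=-}
step 2 deliver 0→1: 1={part,t=1,log=-}
step 3 deliver 1→0: —
step 4 deliver 2→0: —
step 5 deliver 2→0: —
step 6 propose(0,'y'): 0={coor,t=2,log=-}
step 7 deliver 0→2: 2={part,t=1,log=-}
step 8 deliver 2→0: —
step 9 deliver 0→1: 1={part,t=2,log=-}

no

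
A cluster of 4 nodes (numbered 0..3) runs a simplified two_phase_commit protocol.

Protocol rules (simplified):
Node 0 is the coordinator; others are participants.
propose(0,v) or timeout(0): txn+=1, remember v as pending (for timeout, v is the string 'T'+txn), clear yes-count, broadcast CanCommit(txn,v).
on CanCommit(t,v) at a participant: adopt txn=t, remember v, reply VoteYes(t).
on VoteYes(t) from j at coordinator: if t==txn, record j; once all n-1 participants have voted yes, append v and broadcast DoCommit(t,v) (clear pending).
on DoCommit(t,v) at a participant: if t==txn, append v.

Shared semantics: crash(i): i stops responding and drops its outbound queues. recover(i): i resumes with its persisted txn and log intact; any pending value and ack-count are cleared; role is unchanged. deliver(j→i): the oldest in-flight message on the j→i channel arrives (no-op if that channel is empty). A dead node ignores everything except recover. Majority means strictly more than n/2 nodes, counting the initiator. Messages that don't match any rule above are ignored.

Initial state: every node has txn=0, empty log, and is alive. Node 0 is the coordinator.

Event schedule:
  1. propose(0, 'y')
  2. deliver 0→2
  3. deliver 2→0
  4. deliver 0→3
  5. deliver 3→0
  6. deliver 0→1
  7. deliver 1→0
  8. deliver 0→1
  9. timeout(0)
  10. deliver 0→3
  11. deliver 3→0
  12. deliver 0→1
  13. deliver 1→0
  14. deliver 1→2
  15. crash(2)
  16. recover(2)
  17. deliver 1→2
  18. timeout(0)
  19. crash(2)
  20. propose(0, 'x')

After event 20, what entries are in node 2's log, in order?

[1] propose(0,'y') → N0(coor t1 [-])
[2] deliver 0→2 → N2(part t1 [-])
[3] deliver 2→0 → ∅
[4] deliver 0→3 → N3(part t1 [-])
[5] deliver 3→0 → ∅
[6] deliver 0→1 → N1(part t1 [-])
[7] deliver 1→0 → N0(coor t1 [y])
[8] deliver 0→1 → N1(part t1 [y])
[9] timeout(0) → N0(coor t2 [y])
[10] deliver 0→3 → N3(part t1 [y])
[11] deliver 3→0 → ∅
[12] deliver 0→1 → N1(part t2 [y])
[13] deliver 1→0 → ∅
[14] deliver 1→2 → ∅
[15] crash(2) → N2(✗part t1 [-])
[16] recover(2) → N2(part t1 [-])
[17] deliver 1→2 → ∅
[18] timeout(0) → N0(coor t3 [y])
[19] crash(2) → N2(✗part t1 [-])
[20] propose(0,'x') → N0(coor t4 [y])

empty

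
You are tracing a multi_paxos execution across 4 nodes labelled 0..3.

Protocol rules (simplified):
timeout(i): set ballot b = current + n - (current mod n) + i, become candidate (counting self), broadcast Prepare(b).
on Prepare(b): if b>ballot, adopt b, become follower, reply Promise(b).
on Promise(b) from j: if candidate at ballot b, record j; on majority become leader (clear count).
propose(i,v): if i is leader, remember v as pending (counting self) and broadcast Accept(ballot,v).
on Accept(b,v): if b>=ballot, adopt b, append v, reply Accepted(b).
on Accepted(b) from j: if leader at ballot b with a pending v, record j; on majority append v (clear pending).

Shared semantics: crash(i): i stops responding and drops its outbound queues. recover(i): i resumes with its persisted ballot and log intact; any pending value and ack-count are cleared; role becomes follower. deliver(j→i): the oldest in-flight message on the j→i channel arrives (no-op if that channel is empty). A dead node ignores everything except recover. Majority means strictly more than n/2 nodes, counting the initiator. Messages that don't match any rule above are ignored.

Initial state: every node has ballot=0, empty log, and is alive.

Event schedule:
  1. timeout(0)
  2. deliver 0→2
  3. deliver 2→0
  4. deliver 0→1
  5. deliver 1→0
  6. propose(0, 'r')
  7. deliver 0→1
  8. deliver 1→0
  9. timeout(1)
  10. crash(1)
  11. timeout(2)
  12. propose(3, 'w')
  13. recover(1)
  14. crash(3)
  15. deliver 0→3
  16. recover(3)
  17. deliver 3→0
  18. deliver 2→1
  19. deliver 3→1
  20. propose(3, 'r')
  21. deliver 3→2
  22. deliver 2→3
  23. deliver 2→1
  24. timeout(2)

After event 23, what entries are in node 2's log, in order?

empty

[1] timeout(0) → N0(cand b4 [-])
[2] deliver 0→2 → N2(foll b4 [-])
[3] deliver 2→0 → ∅
[4] deliver 0→1 → N1(foll b4 [-])
[5] deliver 1→0 → N0(lead b4 [-])
[6] propose(0,'r') → ∅
[7] deliver 0→1 → N1(foll b4 [r])
[8] deliver 1→0 → ∅
[9] timeout(1) → N1(cand b9 [r])
[10] crash(1) → N1(✗cand b9 [r])
[11] timeout(2) → N2(cand b10 [-])
[12] propose(3,'w') → ∅
[13] recover(1) → N1(foll b9 [r])
[14] crash(3) → N3(✗foll b0 [-])
[15] deliver 0→3 → ∅
[16] recover(3) → N3(foll b0 [-])
[17] deliver 3→0 → ∅
[18] deliver 2→1 → N1(foll b10 [r])
[19] deliver 3→1 → ∅
[20] propose(3,'r') → ∅
[21] deliver 3→2 → ∅
[22] deliver 2→3 → N3(foll b10 [-])
[23] deliver 2→1 → ∅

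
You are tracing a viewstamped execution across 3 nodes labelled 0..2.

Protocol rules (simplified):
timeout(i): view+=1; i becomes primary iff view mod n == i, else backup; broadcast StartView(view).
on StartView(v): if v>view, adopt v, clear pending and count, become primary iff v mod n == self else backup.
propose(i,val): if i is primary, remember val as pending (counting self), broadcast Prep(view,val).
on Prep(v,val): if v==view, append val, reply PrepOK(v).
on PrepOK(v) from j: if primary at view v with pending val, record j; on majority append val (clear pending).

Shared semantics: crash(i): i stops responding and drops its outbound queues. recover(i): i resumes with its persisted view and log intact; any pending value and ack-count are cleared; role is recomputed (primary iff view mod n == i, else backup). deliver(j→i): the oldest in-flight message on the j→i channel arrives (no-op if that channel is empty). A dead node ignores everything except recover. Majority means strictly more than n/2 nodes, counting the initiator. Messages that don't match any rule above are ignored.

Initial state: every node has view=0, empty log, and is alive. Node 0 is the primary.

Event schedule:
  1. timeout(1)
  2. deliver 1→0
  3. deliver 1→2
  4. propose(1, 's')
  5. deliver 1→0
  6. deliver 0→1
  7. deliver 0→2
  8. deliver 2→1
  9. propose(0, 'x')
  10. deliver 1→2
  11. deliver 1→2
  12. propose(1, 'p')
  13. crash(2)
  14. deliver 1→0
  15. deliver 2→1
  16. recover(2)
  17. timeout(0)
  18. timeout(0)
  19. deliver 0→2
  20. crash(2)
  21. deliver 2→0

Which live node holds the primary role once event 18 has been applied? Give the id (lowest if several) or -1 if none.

0

[1] timeout(1) → N1(prim v1 [-])
[2] deliver 1→0 → N0(back v1 [-])
[3] deliver 1→2 → N2(back v1 [-])
[4] propose(1,'s') → ∅
[5] deliver 1→0 → N0(back v1 [s])
[6] deliver 0→1 → N1(prim v1 [s])
[7] deliver 0→2 → ∅
[8] deliver 2→1 → ∅
[9] propose(0,'x') → ∅
[10] deliver 1→2 → N2(back v1 [s])
[11] deliver 1→2 → ∅
[12] propose(1,'p') → ∅
[13] crash(2) → N2(✗back v1 [s])
[14] deliver 1→0 → N0(back v1 [s,p])
[15] deliver 2→1 → ∅
[16] recover(2) → N2(back v1 [s])
[17] timeout(0) → N0(back v2 [s,p])
[18] timeout(0) → N0(prim v3 [s,p])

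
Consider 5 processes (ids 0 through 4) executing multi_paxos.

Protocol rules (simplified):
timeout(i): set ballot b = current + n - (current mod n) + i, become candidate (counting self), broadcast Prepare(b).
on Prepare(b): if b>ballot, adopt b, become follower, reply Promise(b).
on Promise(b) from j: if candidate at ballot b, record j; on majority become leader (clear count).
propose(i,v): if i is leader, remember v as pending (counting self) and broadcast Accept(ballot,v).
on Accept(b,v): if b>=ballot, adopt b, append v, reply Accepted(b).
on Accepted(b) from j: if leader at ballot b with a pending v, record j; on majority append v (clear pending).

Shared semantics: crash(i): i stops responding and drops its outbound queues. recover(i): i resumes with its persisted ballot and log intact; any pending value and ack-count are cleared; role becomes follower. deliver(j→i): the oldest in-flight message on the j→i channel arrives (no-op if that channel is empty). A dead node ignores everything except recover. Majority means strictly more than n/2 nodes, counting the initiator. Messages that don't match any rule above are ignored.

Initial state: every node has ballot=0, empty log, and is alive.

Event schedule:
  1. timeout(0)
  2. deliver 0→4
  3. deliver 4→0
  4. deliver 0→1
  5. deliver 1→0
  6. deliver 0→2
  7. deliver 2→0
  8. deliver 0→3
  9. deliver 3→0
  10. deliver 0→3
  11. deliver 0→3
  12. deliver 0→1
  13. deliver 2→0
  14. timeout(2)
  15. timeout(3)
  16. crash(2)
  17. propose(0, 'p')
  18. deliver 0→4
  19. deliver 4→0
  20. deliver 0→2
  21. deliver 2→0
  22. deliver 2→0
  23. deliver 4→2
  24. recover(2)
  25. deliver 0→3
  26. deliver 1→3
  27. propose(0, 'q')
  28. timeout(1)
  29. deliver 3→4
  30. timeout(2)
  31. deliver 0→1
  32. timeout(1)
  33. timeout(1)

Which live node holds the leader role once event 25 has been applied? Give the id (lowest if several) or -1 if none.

0

[1] timeout(0) → N0(cand b5 [-])
[2] deliver 0→4 → N4(foll b5 [-])
[3] deliver 4→0 → ∅
[4] deliver 0→1 → N1(foll b5 [-])
[5] deliver 1→0 → N0(lead b5 [-])
[6] deliver 0→2 → N2(foll b5 [-])
[7] deliver 2→0 → ∅
[8] deliver 0→3 → N3(foll b5 [-])
[9] deliver 3→0 → ∅
[10] deliver 0→3 → ∅
[11] deliver 0→3 → ∅
[12] deliver 0→1 → ∅
[13] deliver 2→0 → ∅
[14] timeout(2) → N2(cand b12 [-])
[15] timeout(3) → N3(cand b13 [-])
[16] crash(2) → N2(✗cand b12 [-])
[17] propose(0,'p') → ∅
[18] deliver 0→4 → N4(foll b5 [p])
[19] deliver 4→0 → ∅
[20] deliver 0→2 → ∅
[21] deliver 2→0 → ∅
[22] deliver 2→0 → ∅
[23] deliver 4→2 → ∅
[24] recover(2) → N2(foll b12 [-])
[25] deliver 0→3 → ∅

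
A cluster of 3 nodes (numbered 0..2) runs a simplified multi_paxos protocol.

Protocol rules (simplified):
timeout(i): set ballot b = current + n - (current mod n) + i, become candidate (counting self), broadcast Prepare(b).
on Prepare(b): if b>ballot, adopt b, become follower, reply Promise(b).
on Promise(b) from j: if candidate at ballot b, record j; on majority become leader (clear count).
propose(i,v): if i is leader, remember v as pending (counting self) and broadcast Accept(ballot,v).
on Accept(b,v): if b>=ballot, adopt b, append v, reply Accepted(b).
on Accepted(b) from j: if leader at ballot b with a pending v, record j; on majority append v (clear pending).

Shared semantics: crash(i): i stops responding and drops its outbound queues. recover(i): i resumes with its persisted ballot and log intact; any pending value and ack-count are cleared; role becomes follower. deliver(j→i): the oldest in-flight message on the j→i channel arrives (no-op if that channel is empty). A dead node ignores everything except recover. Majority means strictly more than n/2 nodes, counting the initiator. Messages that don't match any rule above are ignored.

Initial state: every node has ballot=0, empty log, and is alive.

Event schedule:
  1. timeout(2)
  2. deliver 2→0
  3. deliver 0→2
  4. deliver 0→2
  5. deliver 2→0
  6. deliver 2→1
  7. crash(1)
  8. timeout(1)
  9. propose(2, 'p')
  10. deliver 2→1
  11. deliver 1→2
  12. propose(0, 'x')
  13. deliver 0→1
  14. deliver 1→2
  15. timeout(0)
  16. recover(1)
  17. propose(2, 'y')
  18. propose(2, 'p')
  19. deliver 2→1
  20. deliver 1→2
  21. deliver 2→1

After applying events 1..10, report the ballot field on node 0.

step 1 timeout(2): 2={cand,b=5,log=-}
step 2 deliver 2→0: 0={foll,b=5,log=-}
step 3 deliver 0→2: 2={lead,b=5,log=-}
step 4 deliver 0→2: —
step 5 deliver 2→0: —
step 6 deliver 2→1: 1={foll,b=5,log=-}
step 7 crash(1): 1={✗foll,b=5,log=-}
step 8 timeout(1): —
step 9 propose(2,'p'): —
step 10 deliver 2→1: —

5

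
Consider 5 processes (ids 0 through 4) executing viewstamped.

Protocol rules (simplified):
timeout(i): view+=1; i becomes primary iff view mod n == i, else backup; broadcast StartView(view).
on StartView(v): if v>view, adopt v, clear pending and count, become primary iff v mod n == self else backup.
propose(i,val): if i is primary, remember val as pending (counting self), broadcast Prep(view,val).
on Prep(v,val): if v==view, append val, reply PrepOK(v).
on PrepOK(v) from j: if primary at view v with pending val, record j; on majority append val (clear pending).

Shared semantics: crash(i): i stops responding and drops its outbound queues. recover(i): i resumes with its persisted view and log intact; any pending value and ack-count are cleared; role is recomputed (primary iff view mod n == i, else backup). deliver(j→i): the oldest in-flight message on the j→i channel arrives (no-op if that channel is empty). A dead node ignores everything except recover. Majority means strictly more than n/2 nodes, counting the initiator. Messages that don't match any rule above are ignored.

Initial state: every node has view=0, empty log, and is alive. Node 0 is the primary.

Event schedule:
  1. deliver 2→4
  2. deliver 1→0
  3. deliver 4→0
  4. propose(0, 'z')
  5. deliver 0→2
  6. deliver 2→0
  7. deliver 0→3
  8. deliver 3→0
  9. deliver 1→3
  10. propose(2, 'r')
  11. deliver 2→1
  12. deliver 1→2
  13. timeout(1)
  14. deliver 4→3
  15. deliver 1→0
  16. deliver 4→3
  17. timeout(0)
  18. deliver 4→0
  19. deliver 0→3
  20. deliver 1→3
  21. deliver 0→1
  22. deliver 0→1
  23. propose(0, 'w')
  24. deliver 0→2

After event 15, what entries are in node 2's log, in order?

1. deliver 2→4:  nop
2. deliver 1→0:  nop
3. deliver 4→0:  nop
4. propose(0,'z'):  nop
5. deliver 0→2:  <2:back v0 z>
6. deliver 2→0:  nop
7. deliver 0→3:  <3:back v0 z>
8. deliver 3→0:  <0:prim v0 z>
9. deliver 1→3:  nop
10. propose(2,'r'):  nop
11. deliver 2→1:  nop
12. deliver 1→2:  nop
13. timeout(1):  <1:prim v1 ->
14. deliver 4→3:  nop
15. deliver 1→0:  <0:back v1 z>

z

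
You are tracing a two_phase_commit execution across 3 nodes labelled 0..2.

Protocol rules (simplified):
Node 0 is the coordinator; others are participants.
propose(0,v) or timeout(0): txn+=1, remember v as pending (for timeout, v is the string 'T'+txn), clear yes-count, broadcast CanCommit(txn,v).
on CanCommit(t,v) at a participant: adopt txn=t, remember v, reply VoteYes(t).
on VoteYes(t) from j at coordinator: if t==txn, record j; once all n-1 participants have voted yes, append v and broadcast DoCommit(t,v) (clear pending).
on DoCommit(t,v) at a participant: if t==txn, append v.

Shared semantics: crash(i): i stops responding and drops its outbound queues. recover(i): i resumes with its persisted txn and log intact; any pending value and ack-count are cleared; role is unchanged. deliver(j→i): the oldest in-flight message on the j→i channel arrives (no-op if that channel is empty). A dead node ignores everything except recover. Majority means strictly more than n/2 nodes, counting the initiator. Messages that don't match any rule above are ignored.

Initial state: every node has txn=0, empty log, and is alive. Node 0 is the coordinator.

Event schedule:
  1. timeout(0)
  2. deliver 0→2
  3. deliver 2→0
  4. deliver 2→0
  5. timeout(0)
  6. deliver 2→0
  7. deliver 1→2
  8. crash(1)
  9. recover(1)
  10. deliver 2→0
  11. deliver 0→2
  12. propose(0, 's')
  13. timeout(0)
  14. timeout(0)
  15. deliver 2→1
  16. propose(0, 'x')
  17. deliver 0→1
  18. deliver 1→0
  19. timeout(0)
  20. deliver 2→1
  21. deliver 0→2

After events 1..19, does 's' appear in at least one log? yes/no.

no

[1] timeout(0) → N0(coor t1 [-])
[2] deliver 0→2 → N2(part t1 [-])
[3] deliver 2→0 → ∅
[4] deliver 2→0 → ∅
[5] timeout(0) → N0(coor t2 [-])
[6] deliver 2→0 → ∅
[7] deliver 1→2 → ∅
[8] crash(1) → N1(✗part t0 [-])
[9] recover(1) → N1(part t0 [-])
[10] deliver 2→0 → ∅
[11] deliver 0→2 → N2(part t2 [-])
[12] propose(0,'s') → N0(coor t3 [-])
[13] timeout(0) → N0(coor t4 [-])
[14] timeout(0) → N0(coor t5 [-])
[15] deliver 2→1 → ∅
[16] propose(0,'x') → N0(coor t6 [-])
[17] deliver 0→1 → N1(part t1 [-])
[18] deliver 1→0 → ∅
[19] timeout(0) → N0(coor t7 [-])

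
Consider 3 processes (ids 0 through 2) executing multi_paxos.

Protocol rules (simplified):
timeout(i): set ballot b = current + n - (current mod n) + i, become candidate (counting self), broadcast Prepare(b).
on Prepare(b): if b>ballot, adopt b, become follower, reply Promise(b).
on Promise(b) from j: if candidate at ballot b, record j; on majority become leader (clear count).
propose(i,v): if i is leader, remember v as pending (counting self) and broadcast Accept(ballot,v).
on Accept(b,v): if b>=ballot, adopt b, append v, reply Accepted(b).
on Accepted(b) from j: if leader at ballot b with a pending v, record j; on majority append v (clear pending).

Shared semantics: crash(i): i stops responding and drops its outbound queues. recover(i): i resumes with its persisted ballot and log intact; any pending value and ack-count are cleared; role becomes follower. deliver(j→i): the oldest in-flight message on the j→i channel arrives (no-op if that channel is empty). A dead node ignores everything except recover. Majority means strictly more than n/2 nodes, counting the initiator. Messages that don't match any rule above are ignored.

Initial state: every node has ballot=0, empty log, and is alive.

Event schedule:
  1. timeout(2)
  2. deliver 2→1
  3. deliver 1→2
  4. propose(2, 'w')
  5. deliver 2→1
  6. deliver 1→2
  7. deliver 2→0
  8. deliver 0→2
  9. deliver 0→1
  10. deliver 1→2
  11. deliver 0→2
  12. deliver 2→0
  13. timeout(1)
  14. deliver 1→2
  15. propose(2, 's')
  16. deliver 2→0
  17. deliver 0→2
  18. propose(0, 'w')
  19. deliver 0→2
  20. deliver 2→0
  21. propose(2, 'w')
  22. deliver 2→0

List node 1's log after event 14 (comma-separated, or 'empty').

w

step 1 timeout(2): 2={cand,b=5,log=-}
step 2 deliver 2→1: 1={foll,b=5,log=-}
step 3 deliver 1→2: 2={lead,b=5,log=-}
step 4 propose(2,'w'): —
step 5 deliver 2→1: 1={foll,b=5,log=w}
step 6 deliver 1→2: 2={lead,b=5,log=w}
step 7 deliver 2→0: 0={foll,b=5,log=-}
step 8 deliver 0→2: —
step 9 deliver 0→1: —
step 10 deliver 1→2: —
step 11 deliver 0→2: —
step 12 deliver 2→0: 0={foll,b=5,log=w}
step 13 timeout(1): 1={cand,b=7,log=w}
step 14 deliver 1→2: 2={foll,b=7,log=w}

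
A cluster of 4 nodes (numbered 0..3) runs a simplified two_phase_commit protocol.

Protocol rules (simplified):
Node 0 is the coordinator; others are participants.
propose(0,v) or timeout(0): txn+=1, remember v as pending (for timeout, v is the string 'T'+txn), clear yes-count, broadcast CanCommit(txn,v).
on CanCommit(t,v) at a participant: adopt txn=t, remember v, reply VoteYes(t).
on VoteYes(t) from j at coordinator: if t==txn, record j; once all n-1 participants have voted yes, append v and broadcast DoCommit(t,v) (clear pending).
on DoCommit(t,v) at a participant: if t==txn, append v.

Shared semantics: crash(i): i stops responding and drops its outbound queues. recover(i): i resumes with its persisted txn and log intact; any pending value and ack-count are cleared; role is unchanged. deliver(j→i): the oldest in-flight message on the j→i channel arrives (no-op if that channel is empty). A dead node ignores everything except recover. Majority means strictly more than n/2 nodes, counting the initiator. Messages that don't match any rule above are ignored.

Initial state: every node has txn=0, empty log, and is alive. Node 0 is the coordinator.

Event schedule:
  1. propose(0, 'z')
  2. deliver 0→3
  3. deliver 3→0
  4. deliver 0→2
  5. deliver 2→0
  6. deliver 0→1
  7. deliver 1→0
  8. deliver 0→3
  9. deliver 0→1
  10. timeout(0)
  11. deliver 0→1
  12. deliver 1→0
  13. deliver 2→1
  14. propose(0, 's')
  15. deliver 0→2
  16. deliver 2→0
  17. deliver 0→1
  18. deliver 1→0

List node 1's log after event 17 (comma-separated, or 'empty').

z

[1] propose(0,'z') → N0(coor t1 [-])
[2] deliver 0→3 → N3(part t1 [-])
[3] deliver 3→0 → ∅
[4] deliver 0→2 → N2(part t1 [-])
[5] deliver 2→0 → ∅
[6] deliver 0→1 → N1(part t1 [-])
[7] deliver 1→0 → N0(coor t1 [z])
[8] deliver 0→3 → N3(part t1 [z])
[9] deliver 0→1 → N1(part t1 [z])
[10] timeout(0) → N0(coor t2 [z])
[11] deliver 0→1 → N1(part t2 [z])
[12] deliver 1→0 → ∅
[13] deliver 2→1 → ∅
[14] propose(0,'s') → N0(coor t3 [z])
[15] deliver 0→2 → N2(part t1 [z])
[16] deliver 2→0 → ∅
[17] deliver 0→1 → N1(part t3 [z])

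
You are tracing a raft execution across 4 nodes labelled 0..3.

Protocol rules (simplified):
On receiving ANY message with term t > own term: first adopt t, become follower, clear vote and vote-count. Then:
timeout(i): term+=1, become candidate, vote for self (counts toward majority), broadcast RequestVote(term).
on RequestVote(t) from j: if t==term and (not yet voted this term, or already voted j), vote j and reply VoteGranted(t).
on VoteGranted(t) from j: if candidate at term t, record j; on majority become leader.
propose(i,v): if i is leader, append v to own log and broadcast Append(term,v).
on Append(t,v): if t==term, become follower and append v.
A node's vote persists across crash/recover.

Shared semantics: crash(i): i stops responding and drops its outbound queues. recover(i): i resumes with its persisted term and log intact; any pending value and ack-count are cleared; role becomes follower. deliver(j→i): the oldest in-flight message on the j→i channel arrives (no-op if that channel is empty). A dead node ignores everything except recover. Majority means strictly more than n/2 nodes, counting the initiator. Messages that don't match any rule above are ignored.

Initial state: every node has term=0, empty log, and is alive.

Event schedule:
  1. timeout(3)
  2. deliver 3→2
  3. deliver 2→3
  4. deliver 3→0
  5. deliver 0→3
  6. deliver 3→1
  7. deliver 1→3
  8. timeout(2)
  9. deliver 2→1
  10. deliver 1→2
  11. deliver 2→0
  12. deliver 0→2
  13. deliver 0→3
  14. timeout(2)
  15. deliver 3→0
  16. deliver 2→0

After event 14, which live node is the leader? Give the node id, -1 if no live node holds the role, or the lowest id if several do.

step 1 timeout(3): 3={cand,t=1,log=-}
step 2 deliver 3→2: 2={foll,t=1,log=-}
step 3 deliver 2→3: —
step 4 deliver 3→0: 0={foll,t=1,log=-}
step 5 deliver 0→3: 3={lead,t=1,log=-}
step 6 deliver 3→1: 1={foll,t=1,log=-}
step 7 deliver 1→3: —
step 8 timeout(2): 2={cand,t=2,log=-}
step 9 deliver 2→1: 1={foll,t=2,log=-}
step 10 deliver 1→2: —
step 11 deliver 2→0: 0={foll,t=2,log=-}
step 12 deliver 0→2: 2={lead,t=2,log=-}
step 13 deliver 0→3: —
step 14 timeout(2): 2={cand,t=3,log=-}

3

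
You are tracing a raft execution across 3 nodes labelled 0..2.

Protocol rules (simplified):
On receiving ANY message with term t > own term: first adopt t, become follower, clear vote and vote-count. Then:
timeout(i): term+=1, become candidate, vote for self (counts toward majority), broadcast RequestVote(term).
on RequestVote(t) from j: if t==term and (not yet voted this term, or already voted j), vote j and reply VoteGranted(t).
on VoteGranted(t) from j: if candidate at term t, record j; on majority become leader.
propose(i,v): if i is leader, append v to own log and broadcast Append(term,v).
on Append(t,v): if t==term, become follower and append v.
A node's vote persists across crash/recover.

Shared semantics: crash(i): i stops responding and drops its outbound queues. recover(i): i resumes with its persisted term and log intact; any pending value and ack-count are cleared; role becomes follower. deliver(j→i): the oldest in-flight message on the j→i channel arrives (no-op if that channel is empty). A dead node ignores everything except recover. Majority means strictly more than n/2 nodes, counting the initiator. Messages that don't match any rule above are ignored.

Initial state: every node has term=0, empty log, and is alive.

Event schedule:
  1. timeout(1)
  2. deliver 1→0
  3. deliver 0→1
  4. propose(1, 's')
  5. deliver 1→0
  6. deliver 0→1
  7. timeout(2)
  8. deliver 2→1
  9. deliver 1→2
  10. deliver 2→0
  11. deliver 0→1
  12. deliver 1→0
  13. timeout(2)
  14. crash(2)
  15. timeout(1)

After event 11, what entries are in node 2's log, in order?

empty

e1 timeout(1): 1[cand,t=1,-]
e2 deliver 1→0: 0[foll,t=1,-]
e3 deliver 0→1: 1[lead,t=1,-]
e4 propose(1,'s'): 1[lead,t=1,s]
e5 deliver 1→0: 0[foll,t=1,s]
e6 deliver 0→1: ·
e7 timeout(2): 2[cand,t=1,-]
e8 deliver 2→1: ·
e9 deliver 1→2: ·
e10 deliver 2→0: ·
e11 deliver 0→1: ·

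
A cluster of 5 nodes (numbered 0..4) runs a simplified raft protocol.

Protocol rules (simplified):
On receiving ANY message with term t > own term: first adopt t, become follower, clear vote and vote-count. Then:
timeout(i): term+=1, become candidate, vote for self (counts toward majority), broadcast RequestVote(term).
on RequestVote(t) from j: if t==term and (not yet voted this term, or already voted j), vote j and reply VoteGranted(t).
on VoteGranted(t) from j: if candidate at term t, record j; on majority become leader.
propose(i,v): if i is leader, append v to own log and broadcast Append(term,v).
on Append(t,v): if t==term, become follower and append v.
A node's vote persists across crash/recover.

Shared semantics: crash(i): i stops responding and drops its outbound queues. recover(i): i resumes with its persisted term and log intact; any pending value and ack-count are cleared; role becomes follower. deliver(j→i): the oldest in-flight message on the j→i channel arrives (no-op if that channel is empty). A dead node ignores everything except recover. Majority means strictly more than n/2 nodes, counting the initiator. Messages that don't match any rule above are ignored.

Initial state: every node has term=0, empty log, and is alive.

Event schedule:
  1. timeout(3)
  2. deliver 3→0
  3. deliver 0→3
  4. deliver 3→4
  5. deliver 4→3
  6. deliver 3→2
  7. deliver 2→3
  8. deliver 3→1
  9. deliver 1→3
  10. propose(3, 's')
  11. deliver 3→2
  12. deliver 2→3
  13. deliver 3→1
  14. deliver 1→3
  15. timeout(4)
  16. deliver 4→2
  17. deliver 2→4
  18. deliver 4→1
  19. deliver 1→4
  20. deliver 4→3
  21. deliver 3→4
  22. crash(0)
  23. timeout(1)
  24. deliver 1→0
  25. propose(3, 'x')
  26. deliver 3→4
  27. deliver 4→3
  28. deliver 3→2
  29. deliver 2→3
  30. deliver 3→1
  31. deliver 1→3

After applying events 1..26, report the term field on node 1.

3

e1 timeout(3): 3[cand,t=1,-]
e2 deliver 3→0: 0[foll,t=1,-]
e3 deliver 0→3: ·
e4 deliver 3→4: 4[foll,t=1,-]
e5 deliver 4→3: 3[lead,t=1,-]
e6 deliver 3→2: 2[foll,t=1,-]
e7 deliver 2→3: ·
e8 deliver 3→1: 1[foll,t=1,-]
e9 deliver 1→3: ·
e10 propose(3,'s'): 3[lead,t=1,s]
e11 deliver 3→2: 2[foll,t=1,s]
e12 deliver 2→3: ·
e13 deliver 3→1: 1[foll,t=1,s]
e14 deliver 1→3: ·
e15 timeout(4): 4[cand,t=2,-]
e16 deliver 4→2: 2[foll,t=2,s]
e17 deliver 2→4: ·
e18 deliver 4→1: 1[foll,t=2,s]
e19 deliver 1→4: 4[lead,t=2,-]
e20 deliver 4→3: 3[foll,t=2,s]
e21 deliver 3→4: ·
e22 crash(0): 0[✗foll,t=1,-]
e23 timeout(1): 1[cand,t=3,s]
e24 deliver 1→0: ·
e25 propose(3,'x'): ·
e26 deliver 3→4: ·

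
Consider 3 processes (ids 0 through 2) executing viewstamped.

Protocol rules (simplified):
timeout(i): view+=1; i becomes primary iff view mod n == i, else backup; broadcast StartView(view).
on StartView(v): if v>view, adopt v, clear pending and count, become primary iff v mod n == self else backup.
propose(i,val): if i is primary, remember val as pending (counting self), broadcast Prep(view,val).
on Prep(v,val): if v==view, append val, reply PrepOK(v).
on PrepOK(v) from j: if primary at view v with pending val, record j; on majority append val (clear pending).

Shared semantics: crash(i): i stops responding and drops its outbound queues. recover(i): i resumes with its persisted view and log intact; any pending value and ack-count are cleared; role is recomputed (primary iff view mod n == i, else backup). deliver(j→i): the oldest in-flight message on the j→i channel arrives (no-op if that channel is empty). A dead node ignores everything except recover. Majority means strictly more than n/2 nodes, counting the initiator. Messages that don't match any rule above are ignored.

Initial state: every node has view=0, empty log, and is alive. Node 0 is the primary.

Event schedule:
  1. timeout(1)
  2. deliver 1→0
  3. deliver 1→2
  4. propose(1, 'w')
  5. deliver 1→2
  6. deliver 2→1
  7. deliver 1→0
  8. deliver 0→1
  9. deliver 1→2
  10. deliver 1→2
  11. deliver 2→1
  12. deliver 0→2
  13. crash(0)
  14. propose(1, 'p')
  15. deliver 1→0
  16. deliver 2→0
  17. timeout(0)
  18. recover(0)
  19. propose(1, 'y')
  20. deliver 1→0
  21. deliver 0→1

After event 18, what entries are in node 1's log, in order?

after 1 — timeout(1): n1:prim/v1/[-]
after 2 — deliver 1→0: n0:back/v1/[-]
after 3 — deliver 1→2: n2:back/v1/[-]
after 4 — propose(1,'w'): ·
after 5 — deliver 1→2: n2:back/v1/[w]
after 6 — deliver 2→1: n1:prim/v1/[w]
after 7 — deliver 1→0: n0:back/v1/[w]
after 8 — deliver 0→1: ·
after 9 — deliver 1→2: ·
after 10 — deliver 1→2: ·
after 11 — deliver 2→1: ·
after 12 — deliver 0→2: ·
after 13 — crash(0): n0:✗back/v1/[w]
after 14 — propose(1,'p'): ·
after 15 — deliver 1→0: ·
after 16 — deliver 2→0: ·
after 17 — timeout(0): ·
after 18 — recover(0): n0:back/v1/[w]

w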